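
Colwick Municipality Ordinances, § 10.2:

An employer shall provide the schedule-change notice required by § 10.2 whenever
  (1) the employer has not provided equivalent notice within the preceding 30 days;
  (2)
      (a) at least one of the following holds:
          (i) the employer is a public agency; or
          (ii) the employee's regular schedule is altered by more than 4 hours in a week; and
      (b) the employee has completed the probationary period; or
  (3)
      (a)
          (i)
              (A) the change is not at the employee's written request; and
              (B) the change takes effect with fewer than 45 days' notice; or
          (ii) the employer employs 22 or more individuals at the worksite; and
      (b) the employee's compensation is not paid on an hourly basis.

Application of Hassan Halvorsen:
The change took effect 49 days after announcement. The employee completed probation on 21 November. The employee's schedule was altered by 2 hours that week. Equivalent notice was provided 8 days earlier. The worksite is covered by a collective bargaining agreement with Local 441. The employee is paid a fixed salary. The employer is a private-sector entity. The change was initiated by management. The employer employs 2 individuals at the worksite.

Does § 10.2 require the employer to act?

No — not required.

(1) no recent notice — not met.
(i) public agency — fails.
(ii) schedule shift > 4h — not satisfied.
(a) = F OR F = false.
(b) past probation — satisfied.
(2) = F AND T = false.
(A) not employee-requested — met.
(B) < 45 days' notice — not met.
(i) = T AND F = false.
(ii) ≥ 22 at site — fails.
So (a) is not satisfied (F OR F).
(b) not (hourly-paid) — holds.
So (3) is not satisfied (F AND T).
So Overall is not satisfied (F OR F OR F).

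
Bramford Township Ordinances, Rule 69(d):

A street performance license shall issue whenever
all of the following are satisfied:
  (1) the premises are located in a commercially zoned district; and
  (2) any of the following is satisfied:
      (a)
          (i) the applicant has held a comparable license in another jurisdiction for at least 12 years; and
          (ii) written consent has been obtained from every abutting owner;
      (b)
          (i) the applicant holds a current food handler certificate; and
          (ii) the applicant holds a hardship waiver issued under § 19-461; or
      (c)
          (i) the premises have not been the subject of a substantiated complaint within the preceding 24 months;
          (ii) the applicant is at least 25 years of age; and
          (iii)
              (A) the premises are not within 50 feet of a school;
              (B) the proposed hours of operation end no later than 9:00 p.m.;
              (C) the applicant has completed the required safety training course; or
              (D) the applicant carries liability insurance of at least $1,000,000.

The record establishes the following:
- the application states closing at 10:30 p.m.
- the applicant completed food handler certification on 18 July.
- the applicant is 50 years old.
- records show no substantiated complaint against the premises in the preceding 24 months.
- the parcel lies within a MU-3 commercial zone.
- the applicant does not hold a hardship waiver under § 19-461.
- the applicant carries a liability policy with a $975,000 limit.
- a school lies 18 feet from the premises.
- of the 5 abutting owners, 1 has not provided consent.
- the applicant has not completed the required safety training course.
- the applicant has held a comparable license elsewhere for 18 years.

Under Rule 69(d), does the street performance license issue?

(1) commercially zoned — satisfied.
(i) prior license ≥ 12 yr — holds.
(ii) all abutters consent — fails.
So (a) is not satisfied (T AND F).
(i) food handler cert. — satisfied.
(ii) hardship waiver — not satisfied.
(b): T AND F → false.
(i) no complaint in 24 mo. — met.
(ii) age ≥ 25 — satisfied.
(A) ≥50 ft from school — not satisfied.
(B) closes by 9 p.m. — fails.
(C) safety training — not met.
(D) insurance ≥ $1,000,000 — not satisfied.
(iii) = F OR F OR F OR F = false.
So (c) is not satisfied (T AND T AND F).
(2) = F OR F OR F = false.
Overall = T AND F = false.

No — denied.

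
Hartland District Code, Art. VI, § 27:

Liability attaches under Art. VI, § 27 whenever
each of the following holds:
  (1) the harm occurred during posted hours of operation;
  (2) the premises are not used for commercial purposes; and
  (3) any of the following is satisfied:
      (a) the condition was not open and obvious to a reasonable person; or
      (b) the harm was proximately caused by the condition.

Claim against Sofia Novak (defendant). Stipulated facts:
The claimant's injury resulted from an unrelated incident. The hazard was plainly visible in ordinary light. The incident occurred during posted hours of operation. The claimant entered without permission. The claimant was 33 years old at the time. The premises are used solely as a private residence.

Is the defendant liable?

No — not liable.

(1) during posted hours — holds.
(2) not (commercial use) — satisfied.
(a) not open/obvious — not met.
(b) proximate cause — not met.
(3): F OR F → false.
Overall = T AND T AND F = false.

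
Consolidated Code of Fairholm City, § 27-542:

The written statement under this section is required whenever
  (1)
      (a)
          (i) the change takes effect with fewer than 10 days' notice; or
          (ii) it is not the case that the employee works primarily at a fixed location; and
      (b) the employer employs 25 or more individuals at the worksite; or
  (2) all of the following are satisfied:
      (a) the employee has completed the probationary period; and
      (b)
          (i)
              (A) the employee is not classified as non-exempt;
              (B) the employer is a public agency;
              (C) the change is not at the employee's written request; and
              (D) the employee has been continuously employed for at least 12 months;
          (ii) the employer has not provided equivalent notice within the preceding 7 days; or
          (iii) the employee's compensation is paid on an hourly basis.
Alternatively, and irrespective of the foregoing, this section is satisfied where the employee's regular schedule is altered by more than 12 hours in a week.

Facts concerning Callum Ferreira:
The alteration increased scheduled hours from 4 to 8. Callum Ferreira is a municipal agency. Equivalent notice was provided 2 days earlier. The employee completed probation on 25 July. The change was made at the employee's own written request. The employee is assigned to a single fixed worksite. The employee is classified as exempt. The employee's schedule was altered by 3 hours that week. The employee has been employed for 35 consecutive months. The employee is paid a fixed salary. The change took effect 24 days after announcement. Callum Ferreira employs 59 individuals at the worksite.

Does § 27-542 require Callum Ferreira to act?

No — not required.

(i) < 10 days' notice — not satisfied.
(ii) not (fixed location) — fails.
So (a) is not satisfied (F OR F).
(b) ≥ 25 at site — met.
(1): F AND T → false.
(a) past probation — holds.
(A) not (non-exempt) — satisfied.
(B) public agency — satisfied.
(C) not employee-requested — fails.
(D) tenure ≥ 12 mo. — holds.
(i): T AND T AND F AND T → false.
(ii) no recent notice — not satisfied.
(iii) hourly-paid — not met.
(b) = F OR F OR F = false.
(2): T AND F → false.
Overall: F OR F → false.
Exception (schedule shift > 12h) — not satisfied.
Result: main false OR exception false → false.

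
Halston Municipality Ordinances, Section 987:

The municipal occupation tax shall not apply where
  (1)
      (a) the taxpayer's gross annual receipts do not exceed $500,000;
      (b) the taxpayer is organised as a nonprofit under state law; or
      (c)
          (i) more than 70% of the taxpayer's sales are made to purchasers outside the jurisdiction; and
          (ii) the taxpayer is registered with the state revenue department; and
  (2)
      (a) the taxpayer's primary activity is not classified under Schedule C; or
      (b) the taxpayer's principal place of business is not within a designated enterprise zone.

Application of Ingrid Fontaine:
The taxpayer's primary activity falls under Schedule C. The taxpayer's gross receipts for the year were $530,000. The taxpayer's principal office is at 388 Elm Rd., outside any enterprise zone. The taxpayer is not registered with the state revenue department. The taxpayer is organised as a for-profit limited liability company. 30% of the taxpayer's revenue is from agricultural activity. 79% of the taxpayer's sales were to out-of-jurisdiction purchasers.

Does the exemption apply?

No — not exempt.

(a) receipts ≤ $500,000 — fails.
(b) nonprofit — not satisfied.
(i) >70% out-of-jur. sales — holds.
(ii) state-registered — not met.
So (c) is not satisfied (T AND F).
(1): F OR F OR F → false.
(a) not (Schedule C activity) — not met.
(b) not (in enterprise zone) — holds.
(2) = F OR T = true.
Overall: F AND T → false.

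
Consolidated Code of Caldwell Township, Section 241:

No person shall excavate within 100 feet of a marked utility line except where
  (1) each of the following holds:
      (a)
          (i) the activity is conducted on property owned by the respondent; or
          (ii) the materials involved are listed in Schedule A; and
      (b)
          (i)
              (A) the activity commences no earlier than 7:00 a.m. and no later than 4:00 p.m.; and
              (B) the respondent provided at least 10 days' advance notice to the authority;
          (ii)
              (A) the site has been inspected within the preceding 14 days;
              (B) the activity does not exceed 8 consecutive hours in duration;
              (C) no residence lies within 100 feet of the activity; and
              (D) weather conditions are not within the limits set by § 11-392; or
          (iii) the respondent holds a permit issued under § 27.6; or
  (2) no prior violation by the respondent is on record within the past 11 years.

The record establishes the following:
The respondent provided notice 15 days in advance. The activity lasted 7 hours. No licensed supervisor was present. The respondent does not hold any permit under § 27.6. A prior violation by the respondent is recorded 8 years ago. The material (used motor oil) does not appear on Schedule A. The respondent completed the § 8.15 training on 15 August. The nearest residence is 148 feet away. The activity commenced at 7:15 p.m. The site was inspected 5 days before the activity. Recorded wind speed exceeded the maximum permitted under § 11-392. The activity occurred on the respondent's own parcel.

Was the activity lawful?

Yes — lawful.

(i) own property — met.
(ii) Schedule A material — fails.
So (a) is satisfied (T OR F).
(A) start within hours — not met.
(B) ≥10 days' notice — holds.
(i): F AND T → false.
(A) site inspected — met.
(B) ≤ 8 hrs duration — satisfied.
(C) no residence in 100 ft — satisfied.
(D) not (weather ok) — holds.
(ii) = T AND T AND T AND T = true.
(iii) holds permit — not met.
(b) = F OR T OR F = true.
So (1) is satisfied (T AND T).
(2) no prior violation — not satisfied.
Overall = T OR F = true.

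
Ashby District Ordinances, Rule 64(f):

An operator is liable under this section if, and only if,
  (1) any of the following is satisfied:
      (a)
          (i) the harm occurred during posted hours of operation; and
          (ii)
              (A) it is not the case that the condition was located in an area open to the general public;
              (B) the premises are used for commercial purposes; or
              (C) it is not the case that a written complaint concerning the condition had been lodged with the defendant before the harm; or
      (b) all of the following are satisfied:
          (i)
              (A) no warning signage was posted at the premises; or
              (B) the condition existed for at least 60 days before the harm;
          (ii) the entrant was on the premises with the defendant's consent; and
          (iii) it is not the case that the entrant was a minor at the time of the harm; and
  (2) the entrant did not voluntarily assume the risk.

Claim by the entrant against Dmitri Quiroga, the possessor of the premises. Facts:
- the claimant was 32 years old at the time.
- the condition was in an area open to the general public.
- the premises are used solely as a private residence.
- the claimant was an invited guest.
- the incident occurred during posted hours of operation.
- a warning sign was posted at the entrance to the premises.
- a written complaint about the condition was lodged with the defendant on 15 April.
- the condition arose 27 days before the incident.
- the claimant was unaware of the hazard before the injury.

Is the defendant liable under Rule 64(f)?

No — not liable.

(i) during posted hours — holds.
(A) not (public area) — fails.
(B) commercial use — not satisfied.
(C) not (complaint lodged) — not satisfied.
(ii): F OR F OR F → false.
(a) = T AND F = false.
(A) no signage posted — fails.
(B) condition ≥60 days old — not met.
(i) = F OR F = false.
(ii) consent to enter — satisfied.
(iii) not (entrant a minor) — holds.
(b): F AND T AND T → false.
(1) = F OR F = false.
(2) no assumed risk — holds.
So Overall is not satisfied (F AND T).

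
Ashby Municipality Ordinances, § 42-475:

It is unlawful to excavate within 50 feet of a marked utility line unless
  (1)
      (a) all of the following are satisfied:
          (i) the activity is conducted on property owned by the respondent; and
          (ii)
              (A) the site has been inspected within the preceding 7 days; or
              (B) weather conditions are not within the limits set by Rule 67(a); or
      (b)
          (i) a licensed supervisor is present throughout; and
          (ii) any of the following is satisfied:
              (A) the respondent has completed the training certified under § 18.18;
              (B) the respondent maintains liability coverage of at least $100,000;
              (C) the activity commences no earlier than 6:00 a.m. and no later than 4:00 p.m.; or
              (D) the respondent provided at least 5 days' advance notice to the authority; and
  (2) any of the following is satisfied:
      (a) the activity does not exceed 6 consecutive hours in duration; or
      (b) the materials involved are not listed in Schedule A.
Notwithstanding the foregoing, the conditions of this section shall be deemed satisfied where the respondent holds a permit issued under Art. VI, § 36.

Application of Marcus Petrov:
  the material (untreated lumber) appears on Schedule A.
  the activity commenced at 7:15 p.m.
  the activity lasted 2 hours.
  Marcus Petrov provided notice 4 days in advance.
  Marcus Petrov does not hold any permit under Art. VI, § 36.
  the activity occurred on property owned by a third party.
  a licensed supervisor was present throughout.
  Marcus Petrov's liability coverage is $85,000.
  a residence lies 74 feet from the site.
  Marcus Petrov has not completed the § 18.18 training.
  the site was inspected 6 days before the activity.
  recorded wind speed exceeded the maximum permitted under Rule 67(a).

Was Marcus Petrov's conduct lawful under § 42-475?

No — unlawful.

(i) own property — not met.
(A) site inspected — met.
(B) not (weather ok) — satisfied.
(ii) = T OR T = true.
(a): F AND T → false.
(i) supervisor present — satisfied.
(A) training certified — fails.
(B) coverage ≥ $100,000 — not met.
(C) start within hours — fails.
(D) ≥5 days' notice — not satisfied.
So (ii) is not satisfied (F OR F OR F OR F).
(b) = T AND F = false.
(1) = F OR F = false.
(a) ≤ 6 hrs duration — holds.
(b) not (Schedule A material) — not satisfied.
(2): T OR F → true.
Overall = F AND T = false.
Exception (holds permit) — not satisfied.
Result: main false OR exception false → false.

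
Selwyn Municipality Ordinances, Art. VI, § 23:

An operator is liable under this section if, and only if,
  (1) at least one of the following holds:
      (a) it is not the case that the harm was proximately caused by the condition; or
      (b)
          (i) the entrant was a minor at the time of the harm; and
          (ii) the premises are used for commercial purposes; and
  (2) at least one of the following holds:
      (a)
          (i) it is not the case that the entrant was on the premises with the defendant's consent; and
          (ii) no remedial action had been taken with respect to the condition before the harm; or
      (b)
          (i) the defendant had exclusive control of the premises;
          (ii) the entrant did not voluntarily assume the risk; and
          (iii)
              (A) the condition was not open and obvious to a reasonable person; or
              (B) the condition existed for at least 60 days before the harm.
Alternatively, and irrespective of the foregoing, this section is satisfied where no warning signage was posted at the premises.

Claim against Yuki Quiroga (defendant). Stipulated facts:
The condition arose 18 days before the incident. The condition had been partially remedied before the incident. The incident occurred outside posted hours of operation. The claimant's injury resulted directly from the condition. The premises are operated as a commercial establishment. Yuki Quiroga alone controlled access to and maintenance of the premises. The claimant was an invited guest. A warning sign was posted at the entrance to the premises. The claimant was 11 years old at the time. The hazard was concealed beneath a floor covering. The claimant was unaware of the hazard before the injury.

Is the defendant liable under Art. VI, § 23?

Yes — liable.

(a) not (proximate cause) — not satisfied.
(i) entrant a minor — satisfied.
(ii) commercial use — holds.
(b) = T AND T = true.
So (1) is satisfied (F OR T).
(i) not (consent to enter) — not met.
(ii) no remedial action — fails.
(a) = F AND F = false.
(i) exclusive control — holds.
(ii) no assumed risk — satisfied.
(A) not open/obvious — holds.
(B) condition ≥60 days old — not met.
(iii): T OR F → true.
(b): T AND T AND T → true.
(2): F OR T → true.
Overall: T AND T → true.
Exception (no signage posted) — not satisfied.
Result: main true OR exception false → true.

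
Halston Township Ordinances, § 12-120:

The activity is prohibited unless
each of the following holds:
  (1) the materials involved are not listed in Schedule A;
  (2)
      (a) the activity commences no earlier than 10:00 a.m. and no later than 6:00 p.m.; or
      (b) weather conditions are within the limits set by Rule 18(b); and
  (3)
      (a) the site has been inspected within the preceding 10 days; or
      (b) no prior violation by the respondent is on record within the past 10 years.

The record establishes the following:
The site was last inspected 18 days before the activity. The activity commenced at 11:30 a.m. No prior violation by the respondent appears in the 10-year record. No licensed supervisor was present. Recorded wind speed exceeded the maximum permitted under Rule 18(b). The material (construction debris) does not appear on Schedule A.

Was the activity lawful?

(1) not (Schedule A material) — satisfied.
(a) start within hours — holds.
(b) weather ok — not met.
(2): T OR F → true.
(a) site inspected — not satisfied.
(b) no prior violation — holds.
(3) = F OR T = true.
So Overall is satisfied (T AND T AND T).

Yes — lawful.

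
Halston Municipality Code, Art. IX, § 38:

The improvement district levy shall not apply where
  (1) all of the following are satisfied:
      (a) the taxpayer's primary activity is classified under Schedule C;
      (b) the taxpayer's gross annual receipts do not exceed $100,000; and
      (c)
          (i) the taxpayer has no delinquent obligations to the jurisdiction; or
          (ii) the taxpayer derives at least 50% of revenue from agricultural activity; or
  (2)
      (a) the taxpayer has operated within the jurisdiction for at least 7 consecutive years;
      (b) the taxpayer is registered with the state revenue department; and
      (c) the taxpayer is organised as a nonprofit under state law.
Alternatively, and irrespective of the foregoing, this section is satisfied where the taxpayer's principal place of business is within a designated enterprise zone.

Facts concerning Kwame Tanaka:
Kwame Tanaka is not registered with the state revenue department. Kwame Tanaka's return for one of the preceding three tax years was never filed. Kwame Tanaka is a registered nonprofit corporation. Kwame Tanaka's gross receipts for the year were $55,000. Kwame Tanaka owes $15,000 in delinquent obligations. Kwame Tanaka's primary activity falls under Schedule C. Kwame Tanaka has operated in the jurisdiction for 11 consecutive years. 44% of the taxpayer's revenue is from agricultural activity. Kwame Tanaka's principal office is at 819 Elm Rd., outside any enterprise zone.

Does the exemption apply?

No — not exempt.

(a) Schedule C activity — holds.
(b) receipts ≤ $100,000 — satisfied.
(i) no delinquency — fails.
(ii) ≥50% agricultural — not satisfied.
(c): F OR F → false.
(1): T AND T AND F → false.
(a) ≥ 7 yrs in jurisdiction — holds.
(b) state-registered — fails.
(c) nonprofit — holds.
So (2) is not satisfied (T AND F AND T).
Overall: F OR F → false.
Exception (in enterprise zone) — not satisfied.
Result: main false OR exception false → false.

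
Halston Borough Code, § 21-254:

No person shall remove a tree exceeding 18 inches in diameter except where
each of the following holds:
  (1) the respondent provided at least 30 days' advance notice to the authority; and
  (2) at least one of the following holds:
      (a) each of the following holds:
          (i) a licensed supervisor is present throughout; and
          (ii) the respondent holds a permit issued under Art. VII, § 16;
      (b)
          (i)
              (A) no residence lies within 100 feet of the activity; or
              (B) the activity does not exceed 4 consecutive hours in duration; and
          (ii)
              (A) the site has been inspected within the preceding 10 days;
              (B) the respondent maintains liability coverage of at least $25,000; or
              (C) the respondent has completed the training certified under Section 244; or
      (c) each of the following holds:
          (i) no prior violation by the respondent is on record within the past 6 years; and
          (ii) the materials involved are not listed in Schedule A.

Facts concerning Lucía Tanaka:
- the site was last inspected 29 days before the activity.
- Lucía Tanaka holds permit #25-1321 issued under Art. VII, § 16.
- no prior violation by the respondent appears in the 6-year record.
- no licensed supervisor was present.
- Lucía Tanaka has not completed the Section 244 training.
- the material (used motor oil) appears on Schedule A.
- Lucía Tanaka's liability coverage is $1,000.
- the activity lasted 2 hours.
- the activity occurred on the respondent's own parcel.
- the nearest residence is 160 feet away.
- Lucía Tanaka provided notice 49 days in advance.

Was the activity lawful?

No — unlawful.

(1) ≥30 days' notice — holds.
(i) supervisor present — not met.
(ii) holds permit — holds.
So (a) is not satisfied (F AND T).
(A) no residence in 100 ft — holds.
(B) ≤ 4 hrs duration — satisfied.
(i) = T OR T = true.
(A) site inspected — not met.
(B) coverage ≥ $25,000 — not met.
(C) training certified — not satisfied.
(ii) = F OR F OR F = false.
So (b) is not satisfied (T AND F).
(i) no prior violation — holds.
(ii) not (Schedule A material) — fails.
(c): T AND F → false.
(2): F OR F OR F → false.
Overall: T AND F → false.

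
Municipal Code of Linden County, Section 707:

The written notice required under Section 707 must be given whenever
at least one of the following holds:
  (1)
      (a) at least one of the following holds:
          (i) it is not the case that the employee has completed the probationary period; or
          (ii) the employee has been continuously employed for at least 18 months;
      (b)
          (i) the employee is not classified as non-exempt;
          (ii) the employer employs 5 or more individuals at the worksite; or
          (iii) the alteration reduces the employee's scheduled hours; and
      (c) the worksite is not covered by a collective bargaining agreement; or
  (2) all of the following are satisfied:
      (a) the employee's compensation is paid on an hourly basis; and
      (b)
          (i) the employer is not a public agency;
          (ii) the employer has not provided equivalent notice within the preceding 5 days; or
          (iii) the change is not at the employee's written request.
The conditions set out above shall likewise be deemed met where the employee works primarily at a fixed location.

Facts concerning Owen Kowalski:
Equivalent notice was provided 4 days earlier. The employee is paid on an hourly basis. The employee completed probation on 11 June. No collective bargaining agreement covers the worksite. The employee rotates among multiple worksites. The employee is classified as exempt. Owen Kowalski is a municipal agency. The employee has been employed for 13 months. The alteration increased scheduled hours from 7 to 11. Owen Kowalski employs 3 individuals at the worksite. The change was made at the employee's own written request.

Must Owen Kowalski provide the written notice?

(i) not (past probation) — fails.
(ii) tenure ≥ 18 mo. — not met.
(a): F OR F → false.
(i) not (non-exempt) — satisfied.
(ii) ≥ 5 at site — not satisfied.
(iii) hours reduced — fails.
(b): T OR F OR F → true.
(c) no CBA — holds.
(1) = F AND T AND T = false.
(a) hourly-paid — holds.
(i) not (public agency) — not met.
(ii) no recent notice — not satisfied.
(iii) not employee-requested — not satisfied.
So (b) is not satisfied (F OR F OR F).
So (2) is not satisfied (T AND F).
Overall: F OR F → false.
Exception (fixed location) — not satisfied.
Result: main false OR exception false → false.

No — not required.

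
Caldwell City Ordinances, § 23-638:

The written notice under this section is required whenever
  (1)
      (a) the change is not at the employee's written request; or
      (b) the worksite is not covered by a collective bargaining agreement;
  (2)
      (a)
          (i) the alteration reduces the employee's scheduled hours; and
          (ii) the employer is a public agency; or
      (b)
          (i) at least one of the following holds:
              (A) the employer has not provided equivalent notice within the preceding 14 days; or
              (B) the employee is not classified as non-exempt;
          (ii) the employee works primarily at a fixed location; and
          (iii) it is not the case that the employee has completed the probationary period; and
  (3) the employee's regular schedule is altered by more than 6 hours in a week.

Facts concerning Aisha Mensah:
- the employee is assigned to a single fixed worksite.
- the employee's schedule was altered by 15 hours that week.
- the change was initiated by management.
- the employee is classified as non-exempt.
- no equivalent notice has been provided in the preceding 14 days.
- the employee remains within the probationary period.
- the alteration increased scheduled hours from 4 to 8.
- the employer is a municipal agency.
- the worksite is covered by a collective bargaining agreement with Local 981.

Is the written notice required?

Yes — required.

(a) not employee-requested — satisfied.
(b) no CBA — not met.
(1): T OR F → true.
(i) hours reduced — not met.
(ii) public agency — satisfied.
So (a) is not satisfied (F AND T).
(A) no recent notice — met.
(B) not (non-exempt) — not met.
(i) = T OR F = true.
(ii) fixed location — holds.
(iii) not (past probation) — satisfied.
(b): T AND T AND T → true.
(2): F OR T → true.
(3) schedule shift > 6h — satisfied.
Overall: T AND T AND T → true.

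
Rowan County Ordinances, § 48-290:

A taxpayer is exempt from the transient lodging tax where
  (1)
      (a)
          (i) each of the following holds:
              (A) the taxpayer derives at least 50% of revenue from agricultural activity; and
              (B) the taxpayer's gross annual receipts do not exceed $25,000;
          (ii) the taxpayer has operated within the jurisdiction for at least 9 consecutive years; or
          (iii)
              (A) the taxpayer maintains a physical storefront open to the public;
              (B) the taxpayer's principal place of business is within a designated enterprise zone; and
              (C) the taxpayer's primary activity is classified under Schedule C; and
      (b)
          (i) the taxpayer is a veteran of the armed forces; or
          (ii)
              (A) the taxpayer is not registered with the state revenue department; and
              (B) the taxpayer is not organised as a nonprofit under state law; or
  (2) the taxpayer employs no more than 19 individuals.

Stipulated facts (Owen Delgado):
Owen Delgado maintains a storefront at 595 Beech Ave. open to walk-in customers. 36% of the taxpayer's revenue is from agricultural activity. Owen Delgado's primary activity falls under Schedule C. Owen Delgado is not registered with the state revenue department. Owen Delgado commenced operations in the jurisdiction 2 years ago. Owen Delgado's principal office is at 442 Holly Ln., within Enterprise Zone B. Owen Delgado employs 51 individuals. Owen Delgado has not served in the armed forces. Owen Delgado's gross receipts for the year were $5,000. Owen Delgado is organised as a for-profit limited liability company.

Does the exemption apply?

Yes — exempt.

(A) ≥50% agricultural — not met.
(B) receipts ≤ $25,000 — holds.
(i) = F AND T = false.
(ii) ≥ 9 yrs in jurisdiction — not satisfied.
(A) has storefront — met.
(B) in enterprise zone — holds.
(C) Schedule C activity — satisfied.
(iii): T AND T AND T → true.
(a): F OR F OR T → true.
(i) veteran — not satisfied.
(A) not (state-registered) — satisfied.
(B) not (nonprofit) — met.
(ii) = T AND T = true.
(b) = F OR T = true.
(1): T AND T → true.
(2) ≤ 19 employees — fails.
Overall: T OR F → true.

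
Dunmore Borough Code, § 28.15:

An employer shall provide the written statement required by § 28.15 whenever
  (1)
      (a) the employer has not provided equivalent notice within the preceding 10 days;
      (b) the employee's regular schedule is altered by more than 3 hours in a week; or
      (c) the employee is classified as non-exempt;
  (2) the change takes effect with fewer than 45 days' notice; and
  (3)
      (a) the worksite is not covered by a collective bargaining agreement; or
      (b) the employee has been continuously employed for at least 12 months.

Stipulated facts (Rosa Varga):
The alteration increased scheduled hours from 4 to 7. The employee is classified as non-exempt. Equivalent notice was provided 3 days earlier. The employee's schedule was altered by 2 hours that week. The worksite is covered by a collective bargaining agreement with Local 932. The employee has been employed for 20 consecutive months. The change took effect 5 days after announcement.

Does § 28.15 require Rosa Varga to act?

Yes — required.

(a) no recent notice — fails.
(b) schedule shift > 3h — not satisfied.
(c) non-exempt — satisfied.
So (1) is satisfied (F OR F OR T).
(2) < 45 days' notice — holds.
(a) no CBA — not met.
(b) tenure ≥ 12 mo. — met.
(3) = F OR T = true.
So Overall is satisfied (T AND T AND T).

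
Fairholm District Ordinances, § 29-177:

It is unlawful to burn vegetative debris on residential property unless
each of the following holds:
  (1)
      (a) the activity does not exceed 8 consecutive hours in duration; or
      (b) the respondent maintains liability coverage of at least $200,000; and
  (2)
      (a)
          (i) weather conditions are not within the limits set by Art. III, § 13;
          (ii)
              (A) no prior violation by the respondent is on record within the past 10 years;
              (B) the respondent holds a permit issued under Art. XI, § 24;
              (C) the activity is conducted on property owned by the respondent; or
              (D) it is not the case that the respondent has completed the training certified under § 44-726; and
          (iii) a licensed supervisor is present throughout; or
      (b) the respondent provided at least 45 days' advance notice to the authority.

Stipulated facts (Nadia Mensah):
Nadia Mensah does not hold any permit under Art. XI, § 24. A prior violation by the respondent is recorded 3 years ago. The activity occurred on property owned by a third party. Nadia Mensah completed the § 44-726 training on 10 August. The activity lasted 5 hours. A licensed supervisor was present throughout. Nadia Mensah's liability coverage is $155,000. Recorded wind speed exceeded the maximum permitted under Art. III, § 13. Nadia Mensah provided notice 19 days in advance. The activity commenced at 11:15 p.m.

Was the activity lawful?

No — unlawful.

(a) ≤ 8 hrs duration — satisfied.
(b) coverage ≥ $200,000 — not met.
(1) = T OR F = true.
(i) not (weather ok) — holds.
(A) no prior violation — fails.
(B) holds permit — fails.
(C) own property — not satisfied.
(D) not (training certified) — fails.
So (ii) is not satisfied (F OR F OR F OR F).
(iii) supervisor present — met.
So (a) is not satisfied (T AND F AND T).
(b) ≥45 days' notice — not met.
(2) = F OR F = false.
Overall = T AND F = false.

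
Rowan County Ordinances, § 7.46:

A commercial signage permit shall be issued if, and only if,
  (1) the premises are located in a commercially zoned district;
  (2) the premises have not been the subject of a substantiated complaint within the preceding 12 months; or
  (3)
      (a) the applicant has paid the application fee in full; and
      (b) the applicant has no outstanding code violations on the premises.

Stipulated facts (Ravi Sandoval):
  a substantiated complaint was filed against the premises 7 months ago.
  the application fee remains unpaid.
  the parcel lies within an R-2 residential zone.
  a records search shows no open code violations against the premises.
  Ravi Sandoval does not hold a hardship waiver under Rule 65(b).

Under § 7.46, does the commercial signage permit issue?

(1) commercially zoned — not satisfied.
(2) no complaint in 12 mo. — not satisfied.
(a) fee paid — fails.
(b) no code violations — satisfied.
(3): F AND T → false.
So Overall is not satisfied (F OR F OR F).

No — denied.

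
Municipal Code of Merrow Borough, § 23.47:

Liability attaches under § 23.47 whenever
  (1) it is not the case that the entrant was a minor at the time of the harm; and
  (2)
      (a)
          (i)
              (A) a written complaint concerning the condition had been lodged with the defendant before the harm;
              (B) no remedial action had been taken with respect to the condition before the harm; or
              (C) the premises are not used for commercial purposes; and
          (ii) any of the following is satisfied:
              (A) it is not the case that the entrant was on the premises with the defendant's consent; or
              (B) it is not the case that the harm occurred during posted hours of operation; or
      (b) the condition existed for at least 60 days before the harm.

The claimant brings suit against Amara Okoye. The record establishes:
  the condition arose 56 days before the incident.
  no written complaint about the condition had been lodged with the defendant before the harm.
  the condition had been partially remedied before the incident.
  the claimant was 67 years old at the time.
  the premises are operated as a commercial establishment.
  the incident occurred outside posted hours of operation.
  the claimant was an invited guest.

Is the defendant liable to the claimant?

No — not liable.

(1) not (entrant a minor) — satisfied.
(A) complaint lodged — not met.
(B) no remedial action — not satisfied.
(C) not (commercial use) — fails.
So (i) is not satisfied (F OR F OR F).
(A) not (consent to enter) — not met.
(B) not (during posted hours) — satisfied.
(ii): F OR T → true.
So (a) is not satisfied (F AND T).
(b) condition ≥60 days old — not satisfied.
(2): F OR F → false.
Overall = T AND F = false.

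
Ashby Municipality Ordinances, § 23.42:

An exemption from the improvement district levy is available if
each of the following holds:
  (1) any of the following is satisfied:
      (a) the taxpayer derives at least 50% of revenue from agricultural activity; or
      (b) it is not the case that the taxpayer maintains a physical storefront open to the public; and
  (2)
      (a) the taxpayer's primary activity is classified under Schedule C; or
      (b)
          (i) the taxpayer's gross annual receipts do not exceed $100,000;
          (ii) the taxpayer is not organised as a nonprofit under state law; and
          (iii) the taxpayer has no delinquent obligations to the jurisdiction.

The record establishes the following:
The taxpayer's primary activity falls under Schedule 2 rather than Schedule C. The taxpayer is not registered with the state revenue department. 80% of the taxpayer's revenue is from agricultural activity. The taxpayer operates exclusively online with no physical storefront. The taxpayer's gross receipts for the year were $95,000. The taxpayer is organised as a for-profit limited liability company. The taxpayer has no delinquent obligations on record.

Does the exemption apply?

Yes — exempt.

(a) ≥50% agricultural — met.
(b) not (has storefront) — met.
(1) = T OR T = true.
(a) Schedule C activity — fails.
(i) receipts ≤ $100,000 — satisfied.
(ii) not (nonprofit) — met.
(iii) no delinquency — satisfied.
So (b) is satisfied (T AND T AND T).
(2) = F OR T = true.
So Overall is satisfied (T AND T).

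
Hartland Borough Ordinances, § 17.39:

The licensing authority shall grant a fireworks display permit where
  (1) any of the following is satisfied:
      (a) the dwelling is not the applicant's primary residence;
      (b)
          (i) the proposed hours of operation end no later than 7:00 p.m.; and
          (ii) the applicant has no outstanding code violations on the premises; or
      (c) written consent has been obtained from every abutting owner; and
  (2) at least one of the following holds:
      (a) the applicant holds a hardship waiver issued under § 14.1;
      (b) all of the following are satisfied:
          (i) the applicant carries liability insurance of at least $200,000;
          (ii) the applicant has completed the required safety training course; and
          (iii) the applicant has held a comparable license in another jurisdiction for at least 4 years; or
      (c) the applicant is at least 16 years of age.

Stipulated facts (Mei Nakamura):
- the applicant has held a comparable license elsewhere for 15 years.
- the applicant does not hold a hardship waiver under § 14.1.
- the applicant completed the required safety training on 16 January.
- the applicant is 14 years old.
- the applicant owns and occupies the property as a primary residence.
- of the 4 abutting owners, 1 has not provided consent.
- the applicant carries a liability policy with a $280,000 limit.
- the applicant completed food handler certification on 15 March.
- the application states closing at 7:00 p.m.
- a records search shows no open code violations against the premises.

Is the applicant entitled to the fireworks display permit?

Yes — granted.

(a) not (primary residence) — not satisfied.
(i) closes by 7 p.m. — holds.
(ii) no code violations — met.
(b) = T AND T = true.
(c) all abutters consent — not satisfied.
So (1) is satisfied (F OR T OR F).
(a) hardship waiver — not met.
(i) insurance ≥ $200,000 — satisfied.
(ii) safety training — holds.
(iii) prior license ≥ 4 yr — met.
(b): T AND T AND T → true.
(c) age ≥ 16 — not satisfied.
So (2) is satisfied (F OR T OR F).
So Overall is satisfied (T AND T).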